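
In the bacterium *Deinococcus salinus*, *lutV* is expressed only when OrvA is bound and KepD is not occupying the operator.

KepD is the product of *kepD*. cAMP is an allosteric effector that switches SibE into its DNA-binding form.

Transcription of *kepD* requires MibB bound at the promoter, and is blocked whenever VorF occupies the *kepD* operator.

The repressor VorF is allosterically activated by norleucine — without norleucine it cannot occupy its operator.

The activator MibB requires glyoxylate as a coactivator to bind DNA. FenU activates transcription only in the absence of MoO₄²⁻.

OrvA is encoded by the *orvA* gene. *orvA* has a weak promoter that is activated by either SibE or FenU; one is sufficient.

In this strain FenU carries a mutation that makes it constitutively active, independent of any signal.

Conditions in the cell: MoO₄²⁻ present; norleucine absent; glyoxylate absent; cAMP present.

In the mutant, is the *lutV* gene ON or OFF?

Norleucine is absent, so VorF is inactive.
Glyoxylate is absent, so MibB is inactive.
Required activator MibB is absent, so *kepD* is not transcribed.
So KepD is not produced.
cAMP is present, so SibE is active.
FenU is constitutively active in this strain.
Activator SibE is present, so *orvA* is transcribed.
So OrvA is produced and active.
No repressor is bound and OrvA is active, so *lutV* is transcribed.

ON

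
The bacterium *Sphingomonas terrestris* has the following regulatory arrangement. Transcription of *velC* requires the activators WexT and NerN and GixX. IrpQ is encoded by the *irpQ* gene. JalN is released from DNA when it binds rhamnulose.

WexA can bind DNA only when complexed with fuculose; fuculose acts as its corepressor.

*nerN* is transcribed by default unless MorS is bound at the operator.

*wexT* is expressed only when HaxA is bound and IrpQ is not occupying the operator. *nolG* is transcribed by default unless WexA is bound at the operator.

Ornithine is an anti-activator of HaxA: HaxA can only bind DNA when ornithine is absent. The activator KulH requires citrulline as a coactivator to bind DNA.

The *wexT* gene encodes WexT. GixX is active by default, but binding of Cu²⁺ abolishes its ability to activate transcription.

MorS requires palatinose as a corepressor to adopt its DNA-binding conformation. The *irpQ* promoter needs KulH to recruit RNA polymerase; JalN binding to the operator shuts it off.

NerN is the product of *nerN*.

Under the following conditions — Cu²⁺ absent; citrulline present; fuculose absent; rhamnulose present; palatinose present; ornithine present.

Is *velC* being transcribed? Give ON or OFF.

OFF

Citrulline is present, so KulH is active.
Rhamnulose is present, so JalN is inactive.
No repressor is bound and KulH is active, so *irpQ* is transcribed.
So IrpQ is produced and active.
Ornithine is present, so HaxA is inactive.
With repressor IrpQ bound, *wexT* is not transcribed.
So WexT is not produced.
Palatinose is present, so MorS is active.
With repressor MorS bound, *nerN* is not transcribed.
So NerN is not produced.
Cu²⁺ is absent, so GixX is active.
Required activator WexT is absent, so *velC* is not transcribed.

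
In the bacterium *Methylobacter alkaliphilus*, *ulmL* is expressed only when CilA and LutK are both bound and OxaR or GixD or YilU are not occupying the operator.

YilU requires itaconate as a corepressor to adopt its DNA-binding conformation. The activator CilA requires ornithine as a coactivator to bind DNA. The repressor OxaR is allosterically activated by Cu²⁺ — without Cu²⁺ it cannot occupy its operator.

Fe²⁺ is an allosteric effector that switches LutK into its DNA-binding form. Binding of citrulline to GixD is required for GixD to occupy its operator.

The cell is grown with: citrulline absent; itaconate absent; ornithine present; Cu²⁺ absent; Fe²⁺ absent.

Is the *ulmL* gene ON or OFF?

OFF

Ornithine is present, so CilA is active.
Fe²⁺ is absent, so LutK is inactive.
Cu²⁺ is absent, so OxaR is inactive.
Citrulline is absent, so GixD is inactive.
Itaconate is absent, so YilU is inactive.
Required activator LutK is absent, so *ulmL* is not transcribed.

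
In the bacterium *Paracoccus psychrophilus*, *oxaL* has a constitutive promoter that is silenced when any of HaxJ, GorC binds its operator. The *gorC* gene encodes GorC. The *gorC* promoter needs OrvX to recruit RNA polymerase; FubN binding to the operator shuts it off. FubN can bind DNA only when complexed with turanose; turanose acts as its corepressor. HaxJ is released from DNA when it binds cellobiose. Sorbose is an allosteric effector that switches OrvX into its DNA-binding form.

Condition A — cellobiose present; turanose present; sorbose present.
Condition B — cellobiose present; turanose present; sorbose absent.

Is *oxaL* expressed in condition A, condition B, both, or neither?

Condition A:
Cellobiose is present, so HaxJ is inactive.
Turanose is present, so FubN is active.
Sorbose is present, so OrvX is active.
With repressor FubN bound, *gorC* is not transcribed.
So GorC is not produced.
With no repressor bound, *oxaL* is transcribed.
→ *oxaL* is ON in A.
Condition B:
Cellobiose is present, so HaxJ is inactive.
Turanose is present, so FubN is active.
Sorbose is absent, so OrvX is inactive.
With repressor FubN bound, *gorC* is not transcribed.
So GorC is not produced.
With no repressor bound, *oxaL* is transcribed.
→ *oxaL* is ON in B.

both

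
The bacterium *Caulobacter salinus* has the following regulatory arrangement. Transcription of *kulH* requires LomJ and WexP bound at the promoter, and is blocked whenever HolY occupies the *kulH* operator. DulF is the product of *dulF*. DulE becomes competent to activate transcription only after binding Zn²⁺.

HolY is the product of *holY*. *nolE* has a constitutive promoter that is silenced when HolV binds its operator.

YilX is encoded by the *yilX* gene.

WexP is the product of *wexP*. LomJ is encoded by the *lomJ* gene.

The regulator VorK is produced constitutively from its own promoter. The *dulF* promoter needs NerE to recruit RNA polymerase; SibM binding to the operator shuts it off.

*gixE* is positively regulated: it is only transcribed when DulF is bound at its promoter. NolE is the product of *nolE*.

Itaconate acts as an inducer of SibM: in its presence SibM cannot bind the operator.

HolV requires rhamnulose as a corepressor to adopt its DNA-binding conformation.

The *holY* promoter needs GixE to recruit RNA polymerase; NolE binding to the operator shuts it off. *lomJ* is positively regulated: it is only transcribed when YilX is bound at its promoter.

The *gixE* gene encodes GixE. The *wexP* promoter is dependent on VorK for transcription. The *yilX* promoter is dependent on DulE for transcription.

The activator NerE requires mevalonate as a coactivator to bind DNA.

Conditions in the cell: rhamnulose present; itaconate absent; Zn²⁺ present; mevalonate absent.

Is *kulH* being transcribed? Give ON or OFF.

Zn²⁺ is present, so DulE is active.
No repressor is bound and DulE is active, so *yilX* is transcribed.
So YilX is produced and active.
No repressor is bound and YilX is active, so *lomJ* is transcribed.
So LomJ is produced and active.
Rhamnulose is present, so HolV is active.
With repressor HolV bound, *nolE* is not transcribed.
So NolE is not produced.
Mevalonate is absent, so NerE is inactive.
Itaconate is absent, so SibM is active.
With repressor SibM bound, *dulF* is not transcribed.
So DulF is not produced.
Required activator DulF is absent, so *gixE* is not transcribed.
So GixE is not produced.
Required activator GixE is absent, so *holY* is not transcribed.
So HolY is not produced.
VorK is produced constitutively and is active.
No repressor is bound and VorK is active, so *wexP* is transcribed.
So WexP is produced and active.
No repressor is bound and LomJ and WexP are active, so *kulH* is transcribed.

ON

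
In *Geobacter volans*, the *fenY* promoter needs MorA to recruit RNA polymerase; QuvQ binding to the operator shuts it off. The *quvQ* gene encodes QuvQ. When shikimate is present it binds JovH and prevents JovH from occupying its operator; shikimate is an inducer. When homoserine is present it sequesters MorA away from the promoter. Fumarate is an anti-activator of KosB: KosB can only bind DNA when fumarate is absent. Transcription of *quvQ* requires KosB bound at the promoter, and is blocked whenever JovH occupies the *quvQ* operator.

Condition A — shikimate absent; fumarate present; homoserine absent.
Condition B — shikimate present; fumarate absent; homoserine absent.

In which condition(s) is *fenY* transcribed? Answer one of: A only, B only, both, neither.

Condition A:
Shikimate is absent, so JovH is active.
Fumarate is present, so KosB is inactive.
With repressor JovH bound, *quvQ* is not transcribed.
So QuvQ is not produced.
Homoserine is absent, so MorA is active.
No repressor is bound and MorA is active, so *fenY* is transcribed.
→ *fenY* is ON in A.
Condition B:
Shikimate is present, so JovH is inactive.
Fumarate is absent, so KosB is active.
No repressor is bound and KosB is active, so *quvQ* is transcribed.
So QuvQ is produced and active.
Homoserine is absent, so MorA is active.
With repressor QuvQ bound, *fenY* is not transcribed.
→ *fenY* is OFF in B.

A only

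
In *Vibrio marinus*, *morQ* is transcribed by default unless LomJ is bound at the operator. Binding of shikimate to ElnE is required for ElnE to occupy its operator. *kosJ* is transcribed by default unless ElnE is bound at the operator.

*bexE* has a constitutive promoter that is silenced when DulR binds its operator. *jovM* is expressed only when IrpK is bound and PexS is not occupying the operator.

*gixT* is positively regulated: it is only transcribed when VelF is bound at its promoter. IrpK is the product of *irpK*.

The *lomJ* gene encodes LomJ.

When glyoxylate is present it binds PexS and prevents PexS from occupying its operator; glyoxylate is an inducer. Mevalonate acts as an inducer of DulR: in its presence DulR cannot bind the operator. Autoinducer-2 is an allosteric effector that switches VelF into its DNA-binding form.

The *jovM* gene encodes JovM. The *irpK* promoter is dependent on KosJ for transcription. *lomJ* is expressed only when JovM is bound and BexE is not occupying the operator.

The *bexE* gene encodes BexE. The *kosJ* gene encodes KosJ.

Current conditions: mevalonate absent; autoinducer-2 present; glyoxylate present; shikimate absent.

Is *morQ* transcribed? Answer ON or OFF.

Shikimate is absent, so ElnE is inactive.
With no repressor bound, *kosJ* is transcribed.
So KosJ is produced and active.
No repressor is bound and KosJ is active, so *irpK* is transcribed.
So IrpK is produced and active.
Glyoxylate is present, so PexS is inactive.
No repressor is bound and IrpK is active, so *jovM* is transcribed.
So JovM is produced and active.
Mevalonate is absent, so DulR is active.
With repressor DulR bound, *bexE* is not transcribed.
So BexE is not produced.
No repressor is bound and JovM is active, so *lomJ* is transcribed.
So LomJ is produced and active.
With repressor LomJ bound, *morQ* is not transcribed.

OFF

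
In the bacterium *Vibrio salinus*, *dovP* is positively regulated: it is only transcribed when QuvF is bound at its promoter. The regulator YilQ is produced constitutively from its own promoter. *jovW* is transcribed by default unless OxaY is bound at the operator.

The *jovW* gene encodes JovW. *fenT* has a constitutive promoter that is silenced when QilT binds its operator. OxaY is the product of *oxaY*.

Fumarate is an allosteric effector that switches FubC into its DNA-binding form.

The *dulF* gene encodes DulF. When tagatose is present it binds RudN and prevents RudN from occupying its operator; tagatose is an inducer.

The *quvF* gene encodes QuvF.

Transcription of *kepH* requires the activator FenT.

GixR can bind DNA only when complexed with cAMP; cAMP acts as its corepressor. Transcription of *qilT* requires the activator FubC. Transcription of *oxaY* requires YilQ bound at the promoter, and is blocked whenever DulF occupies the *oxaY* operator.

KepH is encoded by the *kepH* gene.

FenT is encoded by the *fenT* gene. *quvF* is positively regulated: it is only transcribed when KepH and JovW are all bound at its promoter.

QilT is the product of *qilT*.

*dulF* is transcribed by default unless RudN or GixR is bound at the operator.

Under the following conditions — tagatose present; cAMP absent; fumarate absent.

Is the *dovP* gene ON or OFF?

ON

Fumarate is absent, so FubC is inactive.
Required activator FubC is absent, so *qilT* is not transcribed.
So QilT is not produced.
With no repressor bound, *fenT* is transcribed.
So FenT is produced and active.
No repressor is bound and FenT is active, so *kepH* is transcribed.
So KepH is produced and active.
YilQ is produced constitutively and is active.
Tagatose is present, so RudN is inactive.
cAMP is absent, so GixR is inactive.
With no repressor bound, *dulF* is transcribed.
So DulF is produced and active.
With repressor DulF bound, *oxaY* is not transcribed.
So OxaY is not produced.
With no repressor bound, *jovW* is transcribed.
So JovW is produced and active.
No repressor is bound and KepH and JovW are active, so *quvF* is transcribed.
So QuvF is produced and active.
No repressor is bound and QuvF is active, so *dovP* is transcribed.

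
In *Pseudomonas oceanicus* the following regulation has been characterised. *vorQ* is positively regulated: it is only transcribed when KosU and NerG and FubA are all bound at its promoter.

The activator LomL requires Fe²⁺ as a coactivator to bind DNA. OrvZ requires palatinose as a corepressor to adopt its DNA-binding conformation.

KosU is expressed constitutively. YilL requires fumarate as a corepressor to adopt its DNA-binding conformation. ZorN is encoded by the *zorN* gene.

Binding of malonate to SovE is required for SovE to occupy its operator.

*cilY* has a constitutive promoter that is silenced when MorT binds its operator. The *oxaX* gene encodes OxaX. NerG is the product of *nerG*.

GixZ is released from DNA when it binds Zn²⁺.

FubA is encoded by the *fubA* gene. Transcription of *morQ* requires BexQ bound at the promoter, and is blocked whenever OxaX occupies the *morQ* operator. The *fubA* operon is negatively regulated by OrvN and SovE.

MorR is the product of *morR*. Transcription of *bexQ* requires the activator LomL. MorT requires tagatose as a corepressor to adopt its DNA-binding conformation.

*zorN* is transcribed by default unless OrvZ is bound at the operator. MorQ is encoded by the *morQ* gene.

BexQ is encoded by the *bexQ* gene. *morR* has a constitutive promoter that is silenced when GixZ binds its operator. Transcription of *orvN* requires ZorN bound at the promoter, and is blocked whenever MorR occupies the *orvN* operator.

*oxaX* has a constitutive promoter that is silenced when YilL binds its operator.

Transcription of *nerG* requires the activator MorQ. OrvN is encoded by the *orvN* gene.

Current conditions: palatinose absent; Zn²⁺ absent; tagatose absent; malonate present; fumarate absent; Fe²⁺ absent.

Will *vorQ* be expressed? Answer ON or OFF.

KosU is produced constitutively and is active.
Fe²⁺ is absent, so LomL is inactive.
Required activator LomL is absent, so *bexQ* is not transcribed.
So BexQ is not produced.
Fumarate is absent, so YilL is inactive.
With no repressor bound, *oxaX* is transcribed.
So OxaX is produced and active.
With repressor OxaX bound, *morQ* is not transcribed.
So MorQ is not produced.
Required activator MorQ is absent, so *nerG* is not transcribed.
So NerG is not produced.
Palatinose is absent, so OrvZ is inactive.
With no repressor bound, *zorN* is transcribed.
So ZorN is produced and active.
Zn²⁺ is absent, so GixZ is active.
With repressor GixZ bound, *morR* is not transcribed.
So MorR is not produced.
No repressor is bound and ZorN is active, so *orvN* is transcribed.
So OrvN is produced and active.
Malonate is present, so SovE is active.
With repressor OrvN bound, *fubA* is not transcribed.
So FubA is not produced.
Required activator NerG is absent, so *vorQ* is not transcribed.

OFF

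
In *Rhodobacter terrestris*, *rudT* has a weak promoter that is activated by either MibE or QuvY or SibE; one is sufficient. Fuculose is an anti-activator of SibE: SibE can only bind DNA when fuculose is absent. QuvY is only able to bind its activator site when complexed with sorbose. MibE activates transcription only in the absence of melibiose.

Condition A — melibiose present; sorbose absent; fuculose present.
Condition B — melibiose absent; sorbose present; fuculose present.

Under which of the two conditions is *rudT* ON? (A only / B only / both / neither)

B only

Condition A:
Melibiose is present, so MibE is inactive.
Sorbose is absent, so QuvY is inactive.
Fuculose is present, so SibE is inactive.
No activator is available at the *rudT* promoter, so *rudT* is not transcribed.
→ *rudT* is OFF in A.
Condition B:
Melibiose is absent, so MibE is active.
Sorbose is present, so QuvY is active.
Fuculose is present, so SibE is inactive.
Activator MibE is present, so *rudT* is transcribed.
→ *rudT* is ON in B.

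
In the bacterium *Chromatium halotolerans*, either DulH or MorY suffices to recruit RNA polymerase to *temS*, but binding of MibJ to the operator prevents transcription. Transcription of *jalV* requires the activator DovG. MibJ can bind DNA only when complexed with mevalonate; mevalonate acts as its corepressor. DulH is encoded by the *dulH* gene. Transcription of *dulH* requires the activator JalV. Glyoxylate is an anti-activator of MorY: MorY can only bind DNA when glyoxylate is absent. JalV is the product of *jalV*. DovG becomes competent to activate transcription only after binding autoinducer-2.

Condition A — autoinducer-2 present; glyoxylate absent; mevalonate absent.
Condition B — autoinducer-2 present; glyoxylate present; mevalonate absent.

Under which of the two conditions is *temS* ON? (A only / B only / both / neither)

both

Condition A:
Autoinducer-2 is present, so DovG is active.
No repressor is bound and DovG is active, so *jalV* is transcribed.
So JalV is produced and active.
No repressor is bound and JalV is active, so *dulH* is transcribed.
So DulH is produced and active.
Glyoxylate is absent, so MorY is active.
Mevalonate is absent, so MibJ is inactive.
Activator DulH is present, so *temS* is transcribed.
→ *temS* is ON in A.
Condition B:
Autoinducer-2 is present, so DovG is active.
No repressor is bound and DovG is active, so *jalV* is transcribed.
So JalV is produced and active.
No repressor is bound and JalV is active, so *dulH* is transcribed.
So DulH is produced and active.
Glyoxylate is present, so MorY is inactive.
Mevalonate is absent, so MibJ is inactive.
Activator DulH is present, so *temS* is transcribed.
→ *temS* is ON in B.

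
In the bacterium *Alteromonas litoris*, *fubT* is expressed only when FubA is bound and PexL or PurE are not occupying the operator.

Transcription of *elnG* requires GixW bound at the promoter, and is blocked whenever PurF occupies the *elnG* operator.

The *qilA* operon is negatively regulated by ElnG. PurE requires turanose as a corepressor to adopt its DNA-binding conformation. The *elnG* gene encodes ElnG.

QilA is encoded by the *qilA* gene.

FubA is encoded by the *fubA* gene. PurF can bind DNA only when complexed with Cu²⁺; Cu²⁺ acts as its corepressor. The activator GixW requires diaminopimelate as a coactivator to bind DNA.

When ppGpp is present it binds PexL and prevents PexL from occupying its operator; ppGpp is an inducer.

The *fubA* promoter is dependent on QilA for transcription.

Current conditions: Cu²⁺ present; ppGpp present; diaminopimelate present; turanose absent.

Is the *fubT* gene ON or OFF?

ON

ppGpp is present, so PexL is inactive.
Turanose is absent, so PurE is inactive.
Diaminopimelate is present, so GixW is active.
Cu²⁺ is present, so PurF is active.
With repressor PurF bound, *elnG* is not transcribed.
So ElnG is not produced.
With no repressor bound, *qilA* is transcribed.
So QilA is produced and active.
No repressor is bound and QilA is active, so *fubA* is transcribed.
So FubA is produced and active.
No repressor is bound and FubA is active, so *fubT* is transcribed.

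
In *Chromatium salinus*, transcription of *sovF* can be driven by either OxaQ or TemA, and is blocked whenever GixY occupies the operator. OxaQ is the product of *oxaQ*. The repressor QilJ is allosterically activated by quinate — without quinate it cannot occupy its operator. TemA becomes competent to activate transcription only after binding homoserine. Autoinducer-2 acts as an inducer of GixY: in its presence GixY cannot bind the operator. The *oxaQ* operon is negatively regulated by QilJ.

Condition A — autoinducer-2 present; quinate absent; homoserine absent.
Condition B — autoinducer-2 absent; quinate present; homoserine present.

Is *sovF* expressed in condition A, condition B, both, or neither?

A only

Condition A:
Autoinducer-2 is present, so GixY is inactive.
Quinate is absent, so QilJ is inactive.
With no repressor bound, *oxaQ* is transcribed.
So OxaQ is produced and active.
Homoserine is absent, so TemA is inactive.
Activator OxaQ is present, so *sovF* is transcribed.
→ *sovF* is ON in A.
Condition B:
Autoinducer-2 is absent, so GixY is active.
Quinate is present, so QilJ is active.
With repressor QilJ bound, *oxaQ* is not transcribed.
So OxaQ is not produced.
Homoserine is present, so TemA is active.
With repressor GixY bound, *sovF* is not transcribed.
→ *sovF* is OFF in B.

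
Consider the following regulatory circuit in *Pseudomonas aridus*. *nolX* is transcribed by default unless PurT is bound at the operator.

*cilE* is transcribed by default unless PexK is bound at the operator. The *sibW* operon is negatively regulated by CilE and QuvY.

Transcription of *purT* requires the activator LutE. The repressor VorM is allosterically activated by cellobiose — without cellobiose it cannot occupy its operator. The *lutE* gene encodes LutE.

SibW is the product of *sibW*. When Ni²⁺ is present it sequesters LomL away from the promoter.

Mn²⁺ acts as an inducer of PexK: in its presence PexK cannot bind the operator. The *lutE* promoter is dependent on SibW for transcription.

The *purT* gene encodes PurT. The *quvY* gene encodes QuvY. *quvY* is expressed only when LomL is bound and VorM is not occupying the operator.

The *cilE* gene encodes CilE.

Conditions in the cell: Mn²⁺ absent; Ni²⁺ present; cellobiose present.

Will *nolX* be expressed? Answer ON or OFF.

Mn²⁺ is absent, so PexK is active.
With repressor PexK bound, *cilE* is not transcribed.
So CilE is not produced.
Cellobiose is present, so VorM is active.
Ni²⁺ is present, so LomL is inactive.
With repressor VorM bound, *quvY* is not transcribed.
So QuvY is not produced.
With no repressor bound, *sibW* is transcribed.
So SibW is produced and active.
No repressor is bound and SibW is active, so *lutE* is transcribed.
So LutE is produced and active.
No repressor is bound and LutE is active, so *purT* is transcribed.
So PurT is produced and active.
With repressor PurT bound, *nolX* is not transcribed.

OFF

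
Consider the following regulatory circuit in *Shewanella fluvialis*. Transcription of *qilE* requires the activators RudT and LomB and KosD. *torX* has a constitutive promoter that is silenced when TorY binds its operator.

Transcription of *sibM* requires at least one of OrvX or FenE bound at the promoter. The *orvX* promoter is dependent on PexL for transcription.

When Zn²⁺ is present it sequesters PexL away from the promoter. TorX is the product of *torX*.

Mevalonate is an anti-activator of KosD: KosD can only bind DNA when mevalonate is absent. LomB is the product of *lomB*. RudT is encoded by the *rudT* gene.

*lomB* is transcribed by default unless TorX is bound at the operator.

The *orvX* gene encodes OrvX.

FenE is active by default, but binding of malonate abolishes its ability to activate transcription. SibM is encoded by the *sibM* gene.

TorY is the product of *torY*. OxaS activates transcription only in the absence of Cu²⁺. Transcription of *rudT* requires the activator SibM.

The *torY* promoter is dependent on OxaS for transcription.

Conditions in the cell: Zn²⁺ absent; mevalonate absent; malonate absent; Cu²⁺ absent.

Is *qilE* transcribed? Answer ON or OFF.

ON

Zn²⁺ is absent, so PexL is active.
No repressor is bound and PexL is active, so *orvX* is transcribed.
So OrvX is produced and active.
Malonate is absent, so FenE is active.
Activator OrvX is present, so *sibM* is transcribed.
So SibM is produced and active.
No repressor is bound and SibM is active, so *rudT* is transcribed.
So RudT is produced and active.
Cu²⁺ is absent, so OxaS is active.
No repressor is bound and OxaS is active, so *torY* is transcribed.
So TorY is produced and active.
With repressor TorY bound, *torX* is not transcribed.
So TorX is not produced.
With no repressor bound, *lomB* is transcribed.
So LomB is produced and active.
Mevalonate is absent, so KosD is active.
No repressor is bound and RudT and LomB and KosD are active, so *qilE* is transcribed.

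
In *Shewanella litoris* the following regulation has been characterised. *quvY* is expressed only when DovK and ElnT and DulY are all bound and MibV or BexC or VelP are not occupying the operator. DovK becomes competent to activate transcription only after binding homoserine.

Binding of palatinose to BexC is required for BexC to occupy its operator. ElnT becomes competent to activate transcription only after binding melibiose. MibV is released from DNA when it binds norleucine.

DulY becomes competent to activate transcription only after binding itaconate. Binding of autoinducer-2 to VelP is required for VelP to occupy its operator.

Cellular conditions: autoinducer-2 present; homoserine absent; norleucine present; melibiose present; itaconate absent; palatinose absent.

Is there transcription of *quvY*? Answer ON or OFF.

OFF

Norleucine is present, so MibV is inactive.
Palatinose is absent, so BexC is inactive.
Homoserine is absent, so DovK is inactive.
Autoinducer-2 is present, so VelP is active.
Melibiose is present, so ElnT is active.
Itaconate is absent, so DulY is inactive.
With repressor VelP bound, *quvY* is not transcribed.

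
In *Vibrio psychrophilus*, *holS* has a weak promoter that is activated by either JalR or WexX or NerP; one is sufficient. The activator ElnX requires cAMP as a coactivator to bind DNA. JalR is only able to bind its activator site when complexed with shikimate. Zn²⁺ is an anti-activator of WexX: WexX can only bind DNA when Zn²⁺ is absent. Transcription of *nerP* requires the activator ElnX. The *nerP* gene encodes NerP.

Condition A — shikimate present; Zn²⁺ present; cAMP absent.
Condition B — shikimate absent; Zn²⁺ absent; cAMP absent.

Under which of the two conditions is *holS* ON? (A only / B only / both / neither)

Condition A:
Shikimate is present, so JalR is active.
Zn²⁺ is present, so WexX is inactive.
cAMP is absent, so ElnX is inactive.
Required activator ElnX is absent, so *nerP* is not transcribed.
So NerP is not produced.
Activator JalR is present, so *holS* is transcribed.
→ *holS* is ON in A.
Condition B:
Shikimate is absent, so JalR is inactive.
Zn²⁺ is absent, so WexX is active.
cAMP is absent, so ElnX is inactive.
Required activator ElnX is absent, so *nerP* is not transcribed.
So NerP is not produced.
Activator WexX is present, so *holS* is transcribed.
→ *holS* is ON in B.

both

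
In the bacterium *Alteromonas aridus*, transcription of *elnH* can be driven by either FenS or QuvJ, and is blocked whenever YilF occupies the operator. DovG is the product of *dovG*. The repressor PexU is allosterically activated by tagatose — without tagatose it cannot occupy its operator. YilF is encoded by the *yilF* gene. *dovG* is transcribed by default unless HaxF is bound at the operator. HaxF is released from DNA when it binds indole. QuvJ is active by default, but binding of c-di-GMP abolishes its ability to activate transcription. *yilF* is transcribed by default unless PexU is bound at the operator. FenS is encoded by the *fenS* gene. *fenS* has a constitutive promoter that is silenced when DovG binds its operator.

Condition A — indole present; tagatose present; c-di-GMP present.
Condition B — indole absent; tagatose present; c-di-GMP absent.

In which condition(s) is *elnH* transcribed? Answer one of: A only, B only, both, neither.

B only

Condition A:
Indole is present, so HaxF is inactive.
With no repressor bound, *dovG* is transcribed.
So DovG is produced and active.
With repressor DovG bound, *fenS* is not transcribed.
So FenS is not produced.
Tagatose is present, so PexU is active.
With repressor PexU bound, *yilF* is not transcribed.
So YilF is not produced.
c-di-GMP is present, so QuvJ is inactive.
No activator is available at the *elnH* promoter, so *elnH* is not transcribed.
→ *elnH* is OFF in A.
Condition B:
Indole is absent, so HaxF is active.
With repressor HaxF bound, *dovG* is not transcribed.
So DovG is not produced.
With no repressor bound, *fenS* is transcribed.
So FenS is produced and active.
Tagatose is present, so PexU is active.
With repressor PexU bound, *yilF* is not transcribed.
So YilF is not produced.
c-di-GMP is absent, so QuvJ is active.
Activator FenS is present, so *elnH* is transcribed.
→ *elnH* is ON in B.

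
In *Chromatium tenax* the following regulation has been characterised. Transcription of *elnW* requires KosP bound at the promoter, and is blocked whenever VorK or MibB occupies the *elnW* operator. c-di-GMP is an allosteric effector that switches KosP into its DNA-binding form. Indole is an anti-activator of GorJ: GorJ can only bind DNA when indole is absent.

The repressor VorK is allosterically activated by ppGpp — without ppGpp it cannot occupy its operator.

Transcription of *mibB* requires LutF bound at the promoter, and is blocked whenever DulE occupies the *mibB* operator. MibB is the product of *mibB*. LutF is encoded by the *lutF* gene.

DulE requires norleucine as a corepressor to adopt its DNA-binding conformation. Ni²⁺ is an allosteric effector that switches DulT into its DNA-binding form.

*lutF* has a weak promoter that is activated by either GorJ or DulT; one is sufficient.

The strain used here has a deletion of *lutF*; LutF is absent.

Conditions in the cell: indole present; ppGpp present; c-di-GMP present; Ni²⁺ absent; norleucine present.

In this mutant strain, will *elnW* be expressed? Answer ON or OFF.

OFF

c-di-GMP is present, so KosP is active.
ppGpp is present, so VorK is active.
LutF is non-functional in this strain, so it has no effect.
Norleucine is present, so DulE is active.
With repressor DulE bound, *mibB* is not transcribed.
So MibB is not produced.
With repressor VorK bound, *elnW* is not transcribed.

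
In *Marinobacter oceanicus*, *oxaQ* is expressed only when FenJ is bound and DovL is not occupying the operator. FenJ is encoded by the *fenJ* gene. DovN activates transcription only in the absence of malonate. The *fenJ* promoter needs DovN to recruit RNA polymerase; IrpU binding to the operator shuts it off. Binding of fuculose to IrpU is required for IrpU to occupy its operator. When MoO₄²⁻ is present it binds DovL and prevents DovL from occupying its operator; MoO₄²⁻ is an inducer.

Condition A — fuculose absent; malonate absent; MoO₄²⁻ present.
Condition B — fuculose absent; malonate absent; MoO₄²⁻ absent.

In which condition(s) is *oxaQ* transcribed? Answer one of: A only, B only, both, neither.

Condition A:
Fuculose is absent, so IrpU is inactive.
Malonate is absent, so DovN is active.
No repressor is bound and DovN is active, so *fenJ* is transcribed.
So FenJ is produced and active.
MoO₄²⁻ is present, so DovL is inactive.
No repressor is bound and FenJ is active, so *oxaQ* is transcribed.
→ *oxaQ* is ON in A.
Condition B:
Fuculose is absent, so IrpU is inactive.
Malonate is absent, so DovN is active.
No repressor is bound and DovN is active, so *fenJ* is transcribed.
So FenJ is produced and active.
MoO₄²⁻ is absent, so DovL is active.
With repressor DovL bound, *oxaQ* is not transcribed.
→ *oxaQ* is OFF in B.

A only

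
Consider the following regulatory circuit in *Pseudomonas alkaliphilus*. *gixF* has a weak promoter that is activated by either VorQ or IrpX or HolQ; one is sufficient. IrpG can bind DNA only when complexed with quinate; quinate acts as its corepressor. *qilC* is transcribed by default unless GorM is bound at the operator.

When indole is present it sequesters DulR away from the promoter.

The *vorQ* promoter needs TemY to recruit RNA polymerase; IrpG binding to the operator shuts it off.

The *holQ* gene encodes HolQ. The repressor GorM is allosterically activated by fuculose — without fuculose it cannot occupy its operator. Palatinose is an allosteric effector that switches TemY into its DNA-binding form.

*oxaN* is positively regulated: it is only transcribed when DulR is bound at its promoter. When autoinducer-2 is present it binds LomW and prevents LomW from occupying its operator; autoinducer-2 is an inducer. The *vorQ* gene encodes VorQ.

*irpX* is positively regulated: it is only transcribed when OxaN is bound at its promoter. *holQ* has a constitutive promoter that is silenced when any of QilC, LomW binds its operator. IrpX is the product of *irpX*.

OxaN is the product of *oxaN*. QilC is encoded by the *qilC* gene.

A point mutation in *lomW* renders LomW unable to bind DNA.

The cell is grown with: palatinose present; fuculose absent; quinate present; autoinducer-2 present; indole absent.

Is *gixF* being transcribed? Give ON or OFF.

Palatinose is present, so TemY is active.
Quinate is present, so IrpG is active.
With repressor IrpG bound, *vorQ* is not transcribed.
So VorQ is not produced.
Indole is absent, so DulR is active.
No repressor is bound and DulR is active, so *oxaN* is transcribed.
So OxaN is produced and active.
No repressor is bound and OxaN is active, so *irpX* is transcribed.
So IrpX is produced and active.
Fuculose is absent, so GorM is inactive.
With no repressor bound, *qilC* is transcribed.
So QilC is produced and active.
LomW is non-functional in this strain, so it has no effect.
With repressor QilC bound, *holQ* is not transcribed.
So HolQ is not produced.
Activator IrpX is present, so *gixF* is transcribed.

ON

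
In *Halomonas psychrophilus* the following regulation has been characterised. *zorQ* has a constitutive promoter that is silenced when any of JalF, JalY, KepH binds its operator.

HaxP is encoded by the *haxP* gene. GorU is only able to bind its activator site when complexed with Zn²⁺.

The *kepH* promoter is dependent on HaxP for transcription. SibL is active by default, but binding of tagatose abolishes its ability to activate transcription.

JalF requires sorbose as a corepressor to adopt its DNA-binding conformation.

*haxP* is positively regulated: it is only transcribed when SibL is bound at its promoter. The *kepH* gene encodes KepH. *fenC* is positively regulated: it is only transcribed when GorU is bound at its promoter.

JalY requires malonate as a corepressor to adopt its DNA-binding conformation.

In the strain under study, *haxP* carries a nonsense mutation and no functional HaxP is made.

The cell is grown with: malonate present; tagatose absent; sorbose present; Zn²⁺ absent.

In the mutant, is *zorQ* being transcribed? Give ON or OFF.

Sorbose is present, so JalF is active.
Malonate is present, so JalY is active.
HaxP is non-functional in this strain, so it has no effect.
Required activator HaxP is absent, so *kepH* is not transcribed.
So KepH is not produced.
With repressor JalF bound, *zorQ* is not transcribed.

OFF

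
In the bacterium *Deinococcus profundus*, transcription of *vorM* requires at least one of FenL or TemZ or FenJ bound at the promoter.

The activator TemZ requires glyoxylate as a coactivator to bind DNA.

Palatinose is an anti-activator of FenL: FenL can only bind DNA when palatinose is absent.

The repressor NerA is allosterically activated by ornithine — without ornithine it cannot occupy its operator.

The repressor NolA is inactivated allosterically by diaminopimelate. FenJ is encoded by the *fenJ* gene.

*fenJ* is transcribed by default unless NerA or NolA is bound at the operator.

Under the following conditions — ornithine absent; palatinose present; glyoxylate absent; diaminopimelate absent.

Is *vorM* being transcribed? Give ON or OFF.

Palatinose is present, so FenL is inactive.
Glyoxylate is absent, so TemZ is inactive.
Ornithine is absent, so NerA is inactive.
Diaminopimelate is absent, so NolA is active.
With repressor NolA bound, *fenJ* is not transcribed.
So FenJ is not produced.
No activator is available at the *vorM* promoter, so *vorM* is not transcribed.

OFF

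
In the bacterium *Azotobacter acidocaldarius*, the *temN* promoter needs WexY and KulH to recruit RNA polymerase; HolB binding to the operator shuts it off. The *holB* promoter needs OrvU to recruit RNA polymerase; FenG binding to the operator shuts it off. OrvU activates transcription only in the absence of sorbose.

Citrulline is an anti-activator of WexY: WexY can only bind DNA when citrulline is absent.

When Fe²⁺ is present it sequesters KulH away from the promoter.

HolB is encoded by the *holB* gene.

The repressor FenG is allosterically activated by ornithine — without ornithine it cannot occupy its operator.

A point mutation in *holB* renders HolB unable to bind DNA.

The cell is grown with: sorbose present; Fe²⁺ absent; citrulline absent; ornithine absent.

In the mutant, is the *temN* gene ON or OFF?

ON

Citrulline is absent, so WexY is active.
HolB is non-functional in this strain, so it has no effect.
Fe²⁺ is absent, so KulH is active.
No repressor is bound and WexY and KulH are active, so *temN* is transcribed.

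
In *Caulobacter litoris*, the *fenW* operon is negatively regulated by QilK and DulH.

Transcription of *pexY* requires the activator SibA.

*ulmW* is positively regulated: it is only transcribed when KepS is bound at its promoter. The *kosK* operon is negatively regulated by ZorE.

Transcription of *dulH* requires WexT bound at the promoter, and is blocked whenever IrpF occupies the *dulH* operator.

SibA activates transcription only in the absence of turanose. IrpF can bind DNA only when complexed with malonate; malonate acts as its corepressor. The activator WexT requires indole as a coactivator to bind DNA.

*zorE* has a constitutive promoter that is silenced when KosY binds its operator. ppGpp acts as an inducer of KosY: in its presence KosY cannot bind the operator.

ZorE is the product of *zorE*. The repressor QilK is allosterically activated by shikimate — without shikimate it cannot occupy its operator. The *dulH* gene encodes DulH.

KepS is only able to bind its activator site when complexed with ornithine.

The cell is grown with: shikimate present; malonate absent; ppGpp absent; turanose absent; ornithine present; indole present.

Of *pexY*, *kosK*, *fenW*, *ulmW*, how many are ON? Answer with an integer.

3

Turanose is absent, so SibA is active.
No repressor is bound and SibA is active, so *pexY* is transcribed.
→ *pexY* is ON.
ppGpp is absent, so KosY is active.
With repressor KosY bound, *zorE* is not transcribed.
So ZorE is not produced.
With no repressor bound, *kosK* is transcribed.
→ *kosK* is ON.
Shikimate is present, so QilK is active.
Indole is present, so WexT is active.
Malonate is absent, so IrpF is inactive.
No repressor is bound and WexT is active, so *dulH* is transcribed.
So DulH is produced and active.
With repressor QilK bound, *fenW* is not transcribed.
→ *fenW* is OFF.
Ornithine is present, so KepS is active.
No repressor is bound and KepS is active, so *ulmW* is transcribed.
→ *ulmW* is ON.
3 of the 4 genes are transcribed.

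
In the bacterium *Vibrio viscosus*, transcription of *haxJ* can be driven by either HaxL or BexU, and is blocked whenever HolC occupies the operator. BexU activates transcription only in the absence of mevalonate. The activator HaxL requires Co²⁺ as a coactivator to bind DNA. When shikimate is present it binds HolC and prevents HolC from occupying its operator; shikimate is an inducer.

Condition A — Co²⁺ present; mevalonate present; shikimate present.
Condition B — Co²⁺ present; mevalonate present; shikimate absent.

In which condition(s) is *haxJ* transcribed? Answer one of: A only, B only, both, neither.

A only

Condition A:
Co²⁺ is present, so HaxL is active.
Mevalonate is present, so BexU is inactive.
Shikimate is present, so HolC is inactive.
Activator HaxL is present, so *haxJ* is transcribed.
→ *haxJ* is ON in A.
Condition B:
Co²⁺ is present, so HaxL is active.
Mevalonate is present, so BexU is inactive.
Shikimate is absent, so HolC is active.
With repressor HolC bound, *haxJ* is not transcribed.
→ *haxJ* is OFF in B.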